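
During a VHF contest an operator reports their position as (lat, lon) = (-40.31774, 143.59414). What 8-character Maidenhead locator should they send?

Shift to the Maidenhead origin (180°W, 90°S): lon 323.59414, lat 49.68226.
Field: 323.59414/20 → 16 → Q, 49.68226/10 → 4 → E; chars QE.
Square: 3.59414/2 → 1, 9.68226/1 → 9; chars 19.
Subsquare: 1.59414/0.0833333 → 19 → t, 0.68226/0.0416667 → 16 → q; chars tq.
Extended square: 0.01081/0.00833333 → 1, 0.01559/0.00416667 → 3; chars 13.

QE19tq13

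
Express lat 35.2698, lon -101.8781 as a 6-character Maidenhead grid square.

DM95bg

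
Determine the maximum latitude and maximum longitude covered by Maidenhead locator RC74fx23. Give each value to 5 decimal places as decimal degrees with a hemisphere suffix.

65.02500° S, 174.44167° E

Field R=17, C=2: +17·20° lon, +2·10° lat → SW at lon 160°, lat -70°.
Square 7, 4: +7·2° lon, +4·1° lat → SW at lon 174°, lat -66°.
Subsquare f=5, x=23: +5·0.0833333° lon, +23·0.0416667° lat → SW at lon 174.417°, lat -65.0417°.
Extended square 2, 3: +2·0.00833333° lon, +3·0.00416667° lat → SW at lon 174.433°, lat -65.0292°.
Cell spans 0.00833333° lon × 0.00416667° lat. NE corner is SW corner plus one full cell.
latitude 65.02500° S, longitude 174.44167° E.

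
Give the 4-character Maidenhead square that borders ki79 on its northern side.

Latitude square 9; +1 → 10, wraps to 0, carry into field.
Latitude field I = 8; +1 → 9 = J.
The longitude characters are unchanged.

KJ70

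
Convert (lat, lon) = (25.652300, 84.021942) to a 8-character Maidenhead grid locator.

Add 180° to longitude and 90° to latitude: 264.02194, 115.65230.
Field: lon ⌊264.02194/20⌋ = 13 → N; lat ⌊115.65230/10⌋ = 11 → L.
Square: lon ⌊4.02194/2⌋ = 2; lat ⌊5.65230/1⌋ = 5.
Subsquare: lon ⌊0.02194/0.0833333⌋ = 0 → a; lat ⌊0.65230/0.0416667⌋ = 15 → p.
Extended square: lon ⌊0.02194/0.00833333⌋ = 2; lat ⌊0.02730/0.00416667⌋ = 6.

NL25ap26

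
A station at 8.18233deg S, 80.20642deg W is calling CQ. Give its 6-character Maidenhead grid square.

Offset from 180°W / 90°S: lon 99.7936°, lat 81.8177°.
Field (20°×10°, letters A–R): 99.7936/20 → 4 → E, 81.8177/10 → 8 → I; chars EI.
Square (2°×1°, digits 0–9): 19.7936/2 → 9, 1.8177/1 → 1; chars 91.
Subsquare (5′×2.5′, letters a–x): 1.7936/0.0833333 → 21 → v, 0.8177/0.0416667 → 19 → t; chars vt.

EI91vt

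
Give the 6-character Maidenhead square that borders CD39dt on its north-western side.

Longitude subsquare d = 3; −1 → 2 = c.
Latitude subsquare t = 19; +1 → 20 = u.

CD39cu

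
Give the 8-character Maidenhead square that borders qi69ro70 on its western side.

Longitude extended square 7; −1 → 6.
The latitude characters are unchanged.

QI69ro60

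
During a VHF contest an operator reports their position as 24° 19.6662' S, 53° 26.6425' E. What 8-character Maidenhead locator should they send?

LG65rq31

Add 180° to longitude and 90° to latitude: 233.44404, 65.67223.
Field: lon ⌊233.44404/20⌋ = 11 → L; lat ⌊65.67223/10⌋ = 6 → G.
Square: lon ⌊13.44404/2⌋ = 6; lat ⌊5.67223/1⌋ = 5.
Subsquare: lon ⌊1.44404/0.0833333⌋ = 17 → r; lat ⌊0.67223/0.0416667⌋ = 16 → q.
Extended square: lon ⌊0.02737/0.00833333⌋ = 3; lat ⌊0.00556/0.00416667⌋ = 1.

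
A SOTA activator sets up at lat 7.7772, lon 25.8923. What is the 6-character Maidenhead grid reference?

KJ27ws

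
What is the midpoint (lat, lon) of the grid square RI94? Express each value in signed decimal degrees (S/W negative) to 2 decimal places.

Field R=17, I=8: +17·20° lon, +8·10° lat → SW at lon 160°, lat -10°.
Square 9, 4: +9·2° lon, +4·1° lat → SW at lon 178°, lat -6°.
Cell spans 2° lon × 1° lat. Centre is SW corner plus half of each.
latitude -5.50, longitude 179.00.

-5.50, 179.00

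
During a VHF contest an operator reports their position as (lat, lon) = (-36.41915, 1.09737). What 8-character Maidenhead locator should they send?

JF03nn19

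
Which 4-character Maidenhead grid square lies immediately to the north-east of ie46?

IE57

Longitude square 4; +1 → 5.
Latitude square 6; +1 → 7.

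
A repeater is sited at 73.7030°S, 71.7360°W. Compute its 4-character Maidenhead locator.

Add 180° to longitude and 90° to latitude: 108.26, 16.30.
Field: 108.26/20 → 5 → F, 16.30/10 → 1 → B; chars FB.
Square: 8.26/2 → 4, 6.30/1 → 6; chars 46.

FB46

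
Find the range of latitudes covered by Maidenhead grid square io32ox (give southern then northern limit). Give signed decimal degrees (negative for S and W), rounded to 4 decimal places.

52.9583, 53.0000

Field I=8, O=14: +8·20° lon, +14·10° lat → SW at lon -20°, lat 50°.
Square 3, 2: +3·2° lon, +2·1° lat → SW at lon -14°, lat 52°.
Subsquare o=14, x=23: +14·0.0833333° lon, +23·0.0416667° lat → SW at lon -12.8333°, lat 52.9583°.
Cell spans 0.0833333° lon × 0.0416667° lat.
south 52.9583, north 53.0000.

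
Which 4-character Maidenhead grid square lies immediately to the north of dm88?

DM89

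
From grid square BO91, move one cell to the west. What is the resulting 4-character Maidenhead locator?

BO81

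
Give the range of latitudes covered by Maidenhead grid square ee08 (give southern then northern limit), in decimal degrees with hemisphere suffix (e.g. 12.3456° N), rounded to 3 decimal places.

42.000° S, 41.000° S

Field E=4, E=4: +4·20° lon, +4·10° lat → SW at lon -100°, lat -50°.
Square 0, 8: +0·2° lon, +8·1° lat → SW at lon -100°, lat -42°.
Cell spans 2° lon × 1° lat.
south 42.000° S, north 41.000° S.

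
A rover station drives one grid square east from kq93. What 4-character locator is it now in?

LQ03

Longitude square 9; +1 → 10, wraps to 0, carry into field.
Longitude field K = 10; +1 → 11 = L.
The latitude characters are unchanged.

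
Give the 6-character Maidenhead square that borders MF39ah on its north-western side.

Longitude subsquare a = 0; −1 → -1, wraps to 23 = x, carry into square.
Longitude square 3; −1 → 2.
Latitude subsquare h = 7; +1 → 8 = i.

MF29xi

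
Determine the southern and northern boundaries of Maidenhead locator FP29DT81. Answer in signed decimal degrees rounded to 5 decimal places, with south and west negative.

69.79583, 69.80000

Field F=5, P=15: +5·20° lon, +15·10° lat → SW at lon -80°, lat 60°.
Square 2, 9: +2·2° lon, +9·1° lat → SW at lon -76°, lat 69°.
Subsquare d=3, t=19: +3·0.0833333° lon, +19·0.0416667° lat → SW at lon -75.75°, lat 69.7917°.
Extended square 8, 1: +8·0.00833333° lon, +1·0.00416667° lat → SW at lon -75.6833°, lat 69.7958°.
Cell spans 0.00833333° lon × 0.00416667° lat.
south 69.79583, north 69.80000.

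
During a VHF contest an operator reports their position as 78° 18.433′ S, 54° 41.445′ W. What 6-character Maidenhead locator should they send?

GB21pq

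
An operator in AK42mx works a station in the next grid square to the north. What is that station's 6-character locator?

AK43ma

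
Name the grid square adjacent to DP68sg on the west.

DP68rg

Longitude subsquare s = 18; −1 → 17 = r.
The latitude characters are unchanged.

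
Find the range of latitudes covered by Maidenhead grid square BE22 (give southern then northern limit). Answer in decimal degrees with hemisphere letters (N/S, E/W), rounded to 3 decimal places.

48.000° S, 47.000° S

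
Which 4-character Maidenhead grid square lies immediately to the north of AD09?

AE00

Latitude square 9; +1 → 10, wraps to 0, carry into field.
Latitude field D = 3; +1 → 4 = E.
The longitude characters are unchanged.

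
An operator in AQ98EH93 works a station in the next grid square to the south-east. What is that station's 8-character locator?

Longitude extended square 9; +1 → 10, wraps to 0, carry into subsquare.
Longitude subsquare e = 4; +1 → 5 = f.
Latitude extended square 3; −1 → 2.

AQ98fh02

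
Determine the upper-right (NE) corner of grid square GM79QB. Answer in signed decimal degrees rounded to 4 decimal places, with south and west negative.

39.0833, -44.5833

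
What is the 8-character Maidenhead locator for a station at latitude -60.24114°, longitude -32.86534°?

HC39ns62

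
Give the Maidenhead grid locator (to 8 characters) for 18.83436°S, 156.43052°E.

QH81fd19

Add 180° to longitude and 90° to latitude: 336.43052, 71.16564.
Field (20°×10°, letters A–R): lon ⌊336.43052/20⌋ = 16 → Q; lat ⌊71.16564/10⌋ = 7 → H.
Square (2°×1°, digits 0–9): lon ⌊16.43052/2⌋ = 8; lat ⌊1.16564/1⌋ = 1.
Subsquare (5′×2.5′, letters a–x): lon ⌊0.43052/0.0833333⌋ = 5 → f; lat ⌊0.16564/0.0416667⌋ = 3 → d.
Extended square (30″×15″, digits 0–9): lon ⌊0.01385/0.00833333⌋ = 1; lat ⌊0.04064/0.00416667⌋ = 9.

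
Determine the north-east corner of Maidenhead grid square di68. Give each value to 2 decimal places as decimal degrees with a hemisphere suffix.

1.00° S, 106.00° W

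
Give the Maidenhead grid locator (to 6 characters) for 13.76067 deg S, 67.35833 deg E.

Shift to the Maidenhead origin (180°W, 90°S): lon 247.3583, lat 76.2393.
Field (20°×10°, letters A–R): lon ⌊247.3583/20⌋ = 12 → M; lat ⌊76.2393/10⌋ = 7 → H.
Square (2°×1°, digits 0–9): lon ⌊7.3583/2⌋ = 3; lat ⌊6.2393/1⌋ = 6.
Subsquare (5′×2.5′, letters a–x): lon ⌊1.3583/0.0833333⌋ = 16 → q; lat ⌊0.2393/0.0416667⌋ = 5 → f.

MH36qf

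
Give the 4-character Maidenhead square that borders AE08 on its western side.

RE98

Longitude square 0; −1 → -1, wraps to 9, carry into field.
Longitude field A = 0; −1 → -1, wraps to 17 = R, wrapping around the antimeridian.
The latitude characters are unchanged.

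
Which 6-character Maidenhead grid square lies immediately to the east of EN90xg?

Longitude subsquare x = 23; +1 → 24, wraps to 0 = a, carry into square.
Longitude square 9; +1 → 10, wraps to 0, carry into field.
Longitude field E = 4; +1 → 5 = F.
The latitude characters are unchanged.

FN00ag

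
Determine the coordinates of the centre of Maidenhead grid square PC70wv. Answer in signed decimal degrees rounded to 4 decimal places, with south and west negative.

-69.1042, 135.8750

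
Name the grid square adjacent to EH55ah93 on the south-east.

EH55bh02

Longitude extended square 9; +1 → 10, wraps to 0, carry into subsquare.
Longitude subsquare a = 0; +1 → 1 = b.
Latitude extended square 3; −1 → 2.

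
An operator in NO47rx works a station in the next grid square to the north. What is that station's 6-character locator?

Latitude subsquare x = 23; +1 → 24, wraps to 0 = a, carry into square.
Latitude square 7; +1 → 8.
The longitude characters are unchanged.

NO48ra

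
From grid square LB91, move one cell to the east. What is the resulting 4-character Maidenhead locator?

MB01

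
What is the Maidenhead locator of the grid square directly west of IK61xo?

Longitude subsquare x = 23; −1 → 22 = w.
The latitude characters are unchanged.

IK61wo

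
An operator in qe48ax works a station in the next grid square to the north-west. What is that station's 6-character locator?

Longitude subsquare a = 0; −1 → -1, wraps to 23 = x, carry into square.
Longitude square 4; −1 → 3.
Latitude subsquare x = 23; +1 → 24, wraps to 0 = a, carry into square.
Latitude square 8; +1 → 9.

QE39xa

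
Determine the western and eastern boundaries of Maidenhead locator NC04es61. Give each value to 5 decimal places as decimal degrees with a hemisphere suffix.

80.38333° E, 80.39167° E

Field N=13, C=2: +13·20° lon, +2·10° lat → SW at lon 80°, lat -70°.
Square 0, 4: +0·2° lon, +4·1° lat → SW at lon 80°, lat -66°.
Subsquare e=4, s=18: +4·0.0833333° lon, +18·0.0416667° lat → SW at lon 80.3333°, lat -65.25°.
Extended square 6, 1: +6·0.00833333° lon, +1·0.00416667° lat → SW at lon 80.3833°, lat -65.2458°.
Cell spans 0.00833333° lon × 0.00416667° lat.
west 80.38333° E, east 80.39167° E.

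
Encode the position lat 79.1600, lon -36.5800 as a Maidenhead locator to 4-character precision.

HQ19

Add 180° to longitude and 90° to latitude: 143.42, 169.16.
Field: lon ⌊143.42/20⌋ = 7 → H; lat ⌊169.16/10⌋ = 16 → Q.
Square: lon ⌊3.42/2⌋ = 1; lat ⌊9.16/1⌋ = 9.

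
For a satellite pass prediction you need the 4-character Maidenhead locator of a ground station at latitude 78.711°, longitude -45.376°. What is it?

GQ78

Add 180° to longitude and 90° to latitude: 134.62, 168.71.
Field: 134.62/20 → 6 → G, 168.71/10 → 16 → Q; chars GQ.
Square: 14.62/2 → 7, 8.71/1 → 8; chars 78.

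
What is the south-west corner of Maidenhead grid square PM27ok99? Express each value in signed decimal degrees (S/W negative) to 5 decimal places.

Field P=15, M=12: +15·20° lon, +12·10° lat → SW at lon 120°, lat 30°.
Square 2, 7: +2·2° lon, +7·1° lat → SW at lon 124°, lat 37°.
Subsquare o=14, k=10: +14·0.0833333° lon, +10·0.0416667° lat → SW at lon 125.167°, lat 37.4167°.
Extended square 9, 9: +9·0.00833333° lon, +9·0.00416667° lat → SW at lon 125.242°, lat 37.4542°.
latitude 37.45417, longitude 125.24167.

37.45417, 125.24167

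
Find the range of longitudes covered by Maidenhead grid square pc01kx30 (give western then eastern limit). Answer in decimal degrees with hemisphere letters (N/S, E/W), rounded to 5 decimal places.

120.85833° E, 120.86667° E

Field P=15, C=2: +15·20° lon, +2·10° lat → SW at lon 120°, lat -70°.
Square 0, 1: +0·2° lon, +1·1° lat → SW at lon 120°, lat -69°.
Subsquare k=10, x=23: +10·0.0833333° lon, +23·0.0416667° lat → SW at lon 120.833°, lat -68.0417°.
Extended square 3, 0: +3·0.00833333° lon, +0·0.00416667° lat → SW at lon 120.858°, lat -68.0417°.
Cell spans 0.00833333° lon × 0.00416667° lat.
west 120.85833° E, east 120.86667° E.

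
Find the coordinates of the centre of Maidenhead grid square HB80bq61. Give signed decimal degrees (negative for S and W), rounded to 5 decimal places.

Field H=7, B=1: +7·20° lon, +1·10° lat → SW at lon -40°, lat -80°.
Square 8, 0: +8·2° lon, +0·1° lat → SW at lon -24°, lat -80°.
Subsquare b=1, q=16: +1·0.0833333° lon, +16·0.0416667° lat → SW at lon -23.9167°, lat -79.3333°.
Extended square 6, 1: +6·0.00833333° lon, +1·0.00416667° lat → SW at lon -23.8667°, lat -79.3292°.
Cell spans 0.00833333° lon × 0.00416667° lat. Centre is SW corner plus half of each.
latitude -79.32708, longitude -23.86250.

-79.32708, -23.86250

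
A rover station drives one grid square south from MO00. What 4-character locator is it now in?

MN09

Latitude square 0; −1 → -1, wraps to 9, carry into field.
Latitude field O = 14; −1 → 13 = N.
The longitude characters are unchanged.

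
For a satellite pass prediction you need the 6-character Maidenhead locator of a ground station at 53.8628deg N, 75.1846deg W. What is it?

Shift to the Maidenhead origin (180°W, 90°S): lon 104.8154, lat 143.8628.
Field (20°×10°, letters A–R): lon ⌊104.8154/20⌋ = 5 → F; lat ⌊143.8628/10⌋ = 14 → O.
Square (2°×1°, digits 0–9): lon ⌊4.8154/2⌋ = 2; lat ⌊3.8628/1⌋ = 3.
Subsquare (5′×2.5′, letters a–x): lon ⌊0.8154/0.0833333⌋ = 9 → j; lat ⌊0.8628/0.0416667⌋ = 20 → u.

FO23ju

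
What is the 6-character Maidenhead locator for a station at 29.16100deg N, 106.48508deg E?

OL39fd

Offset from 180°W / 90°S: lon 286.4851°, lat 119.1610°.
Field (20°×10°, letters A–R): lon ⌊286.4851/20⌋ = 14 → O; lat ⌊119.1610/10⌋ = 11 → L.
Square (2°×1°, digits 0–9): lon ⌊6.4851/2⌋ = 3; lat ⌊9.1610/1⌋ = 9.
Subsquare (5′×2.5′, letters a–x): lon ⌊0.4851/0.0833333⌋ = 5 → f; lat ⌊0.1610/0.0416667⌋ = 3 → d.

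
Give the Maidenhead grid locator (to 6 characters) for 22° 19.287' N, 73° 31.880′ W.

FL32fh

Add 180° to longitude and 90° to latitude: 106.4687, 112.3214.
Field: lon ⌊106.4687/20⌋ = 5 → F; lat ⌊112.3214/10⌋ = 11 → L.
Square: lon ⌊6.4687/2⌋ = 3; lat ⌊2.3214/1⌋ = 2.
Subsquare: lon ⌊0.4687/0.0833333⌋ = 5 → f; lat ⌊0.3214/0.0416667⌋ = 7 → h.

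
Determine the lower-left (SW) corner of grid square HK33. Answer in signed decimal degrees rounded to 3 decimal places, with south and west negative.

Field H=7, K=10: +7·20° lon, +10·10° lat → SW at lon -40°, lat 10°.
Square 3, 3: +3·2° lon, +3·1° lat → SW at lon -34°, lat 13°.
latitude 13.000, longitude -34.000.

13.000, -34.000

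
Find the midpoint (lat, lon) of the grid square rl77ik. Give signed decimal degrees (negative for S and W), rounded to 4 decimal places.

27.4375, 174.7083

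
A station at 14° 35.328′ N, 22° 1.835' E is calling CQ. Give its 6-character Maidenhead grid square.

Add 180° to longitude and 90° to latitude: 202.0306, 104.5888.
Field: lon ⌊202.0306/20⌋ = 10 → K; lat ⌊104.5888/10⌋ = 10 → K.
Square: lon ⌊2.0306/2⌋ = 1; lat ⌊4.5888/1⌋ = 4.
Subsquare: lon ⌊0.0306/0.0833333⌋ = 0 → a; lat ⌊0.5888/0.0416667⌋ = 14 → o.

KK14ao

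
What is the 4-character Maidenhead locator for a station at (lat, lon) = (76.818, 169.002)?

RQ46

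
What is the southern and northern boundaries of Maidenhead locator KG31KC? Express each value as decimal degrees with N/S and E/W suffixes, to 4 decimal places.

28.9167° S, 28.8750° S

Field K=10, G=6: +10·20° lon, +6·10° lat → SW at lon 20°, lat -30°.
Square 3, 1: +3·2° lon, +1·1° lat → SW at lon 26°, lat -29°.
Subsquare k=10, c=2: +10·0.0833333° lon, +2·0.0416667° lat → SW at lon 26.8333°, lat -28.9167°.
Cell spans 0.0833333° lon × 0.0416667° lat.
south 28.9167° S, north 28.8750° S.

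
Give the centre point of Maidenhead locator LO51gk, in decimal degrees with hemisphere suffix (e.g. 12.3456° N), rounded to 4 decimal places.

Field L=11, O=14: +11·20° lon, +14·10° lat → SW at lon 40°, lat 50°.
Square 5, 1: +5·2° lon, +1·1° lat → SW at lon 50°, lat 51°.
Subsquare g=6, k=10: +6·0.0833333° lon, +10·0.0416667° lat → SW at lon 50.5°, lat 51.4167°.
Cell spans 0.0833333° lon × 0.0416667° lat. Centre is SW corner plus half of each.
latitude 51.4375° N, longitude 50.5417° E.

51.4375° N, 50.5417° E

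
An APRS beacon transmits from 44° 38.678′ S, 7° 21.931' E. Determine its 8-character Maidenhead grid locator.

JE35qi35

Shift to the Maidenhead origin (180°W, 90°S): lon 187.36552, lat 45.35537.
Field: 187.36552/20 → 9 → J, 45.35537/10 → 4 → E; chars JE.
Square: 7.36552/2 → 3, 5.35537/1 → 5; chars 35.
Subsquare: 1.36552/0.0833333 → 16 → q, 0.35537/0.0416667 → 8 → i; chars qi.
Extended square: 0.03218/0.00833333 → 3, 0.02203/0.00416667 → 5; chars 35.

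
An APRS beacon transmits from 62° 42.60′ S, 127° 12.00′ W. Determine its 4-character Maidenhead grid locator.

Offset from 180°W / 90°S: lon 52.80°, lat 27.29°.
Field: lon ⌊52.80/20⌋ = 2 → C; lat ⌊27.29/10⌋ = 2 → C.
Square: lon ⌊12.80/2⌋ = 6; lat ⌊7.29/1⌋ = 7.

CC67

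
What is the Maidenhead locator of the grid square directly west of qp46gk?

Longitude subsquare g = 6; −1 → 5 = f.
The latitude characters are unchanged.

QP46fk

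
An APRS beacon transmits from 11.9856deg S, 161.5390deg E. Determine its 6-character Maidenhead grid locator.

Add 180° to longitude and 90° to latitude: 341.5390, 78.0144.
Field (20°×10°, letters A–R): 341.5390/20 → 17 → R, 78.0144/10 → 7 → H; chars RH.
Square (2°×1°, digits 0–9): 1.5390/2 → 0, 8.0144/1 → 8; chars 08.
Subsquare (5′×2.5′, letters a–x): 1.5390/0.0833333 → 18 → s, 0.0144/0.0416667 → 0 → a; chars sa.

RH08sa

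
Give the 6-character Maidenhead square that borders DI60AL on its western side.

Longitude subsquare a = 0; −1 → -1, wraps to 23 = x, carry into square.
Longitude square 6; −1 → 5.
The latitude characters are unchanged.

DI50xl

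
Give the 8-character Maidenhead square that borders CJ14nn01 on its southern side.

CJ14nn00

Latitude extended square 1; −1 → 0.
The longitude characters are unchanged.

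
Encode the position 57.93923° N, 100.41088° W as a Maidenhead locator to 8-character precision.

Add 180° to longitude and 90° to latitude: 79.58912, 147.93923.
Field (20°×10°, letters A–R): 79.58912/20 → 3 → D, 147.93923/10 → 14 → O; chars DO.
Square (2°×1°, digits 0–9): 19.58912/2 → 9, 7.93923/1 → 7; chars 97.
Subsquare (5′×2.5′, letters a–x): 1.58912/0.0833333 → 19 → t, 0.93923/0.0416667 → 22 → w; chars tw.
Extended square (30″×15″, digits 0–9): 0.00579/0.00833333 → 0, 0.02256/0.00416667 → 5; chars 05.

DO97tw05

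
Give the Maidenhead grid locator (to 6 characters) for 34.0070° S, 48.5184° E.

LF45gx

Shift to the Maidenhead origin (180°W, 90°S): lon 228.5184, lat 55.9930.
Field: 228.5184/20 → 11 → L, 55.9930/10 → 5 → F; chars LF.
Square: 8.5184/2 → 4, 5.9930/1 → 5; chars 45.
Subsquare: 0.5184/0.0833333 → 6 → g, 0.9930/0.0416667 → 23 → x; chars gx.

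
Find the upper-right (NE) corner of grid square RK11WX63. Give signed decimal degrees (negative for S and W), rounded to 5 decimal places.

Field R=17, K=10: +17·20° lon, +10·10° lat → SW at lon 160°, lat 10°.
Square 1, 1: +1·2° lon, +1·1° lat → SW at lon 162°, lat 11°.
Subsquare w=22, x=23: +22·0.0833333° lon, +23·0.0416667° lat → SW at lon 163.833°, lat 11.9583°.
Extended square 6, 3: +6·0.00833333° lon, +3·0.00416667° lat → SW at lon 163.883°, lat 11.9708°.
Cell spans 0.00833333° lon × 0.00416667° lat. NE corner is SW corner plus one full cell.
latitude 11.97500, longitude 163.89167.

11.97500, 163.89167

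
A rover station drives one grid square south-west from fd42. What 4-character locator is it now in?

FD31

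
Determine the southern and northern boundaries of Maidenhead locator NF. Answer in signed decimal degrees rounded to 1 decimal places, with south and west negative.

-40.0, -30.0

Field N=13, F=5: +13·20° lon, +5·10° lat → SW at lon 80°, lat -40°.
Cell spans 20° lon × 10° lat.
south -40.0, north -30.0.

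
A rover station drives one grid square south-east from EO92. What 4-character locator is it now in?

Longitude square 9; +1 → 10, wraps to 0, carry into field.
Longitude field E = 4; +1 → 5 = F.
Latitude square 2; −1 → 1.

FO01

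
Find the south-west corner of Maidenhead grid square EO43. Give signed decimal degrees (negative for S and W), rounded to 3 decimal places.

53.000, -92.000

Field E=4, O=14: +4·20° lon, +14·10° lat → SW at lon -100°, lat 50°.
Square 4, 3: +4·2° lon, +3·1° lat → SW at lon -92°, lat 53°.
latitude 53.000, longitude -92.000.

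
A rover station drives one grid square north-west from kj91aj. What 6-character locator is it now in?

KJ81xk

Longitude subsquare a = 0; −1 → -1, wraps to 23 = x, carry into square.
Longitude square 9; −1 → 8.
Latitude subsquare j = 9; +1 → 10 = k.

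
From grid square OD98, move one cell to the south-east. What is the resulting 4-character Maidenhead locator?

PD07

Longitude square 9; +1 → 10, wraps to 0, carry into field.
Longitude field O = 14; +1 → 15 = P.
Latitude square 8; −1 → 7.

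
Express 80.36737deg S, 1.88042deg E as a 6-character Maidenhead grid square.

JA09wp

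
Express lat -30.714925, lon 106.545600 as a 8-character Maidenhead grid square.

Offset from 180°W / 90°S: lon 286.54560°, lat 59.28507°.
Field: 286.54560/20 → 14 → O, 59.28507/10 → 5 → F; chars OF.
Square: 6.54560/2 → 3, 9.28507/1 → 9; chars 39.
Subsquare: 0.54560/0.0833333 → 6 → g, 0.28507/0.0416667 → 6 → g; chars gg.
Extended square: 0.04560/0.00833333 → 5, 0.03507/0.00416667 → 8; chars 58.

OF39gg58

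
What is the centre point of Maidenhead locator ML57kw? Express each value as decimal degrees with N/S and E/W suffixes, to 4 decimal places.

27.9375° N, 70.8750° E

Field M=12, L=11: +12·20° lon, +11·10° lat → SW at lon 60°, lat 20°.
Square 5, 7: +5·2° lon, +7·1° lat → SW at lon 70°, lat 27°.
Subsquare k=10, w=22: +10·0.0833333° lon, +22·0.0416667° lat → SW at lon 70.8333°, lat 27.9167°.
Cell spans 0.0833333° lon × 0.0416667° lat. Centre is SW corner plus half of each.
latitude 27.9375° N, longitude 70.8750° E.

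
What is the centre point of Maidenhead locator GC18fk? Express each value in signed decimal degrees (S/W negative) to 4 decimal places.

-61.5625, -57.5417

Field G=6, C=2: +6·20° lon, +2·10° lat → SW at lon -60°, lat -70°.
Square 1, 8: +1·2° lon, +8·1° lat → SW at lon -58°, lat -62°.
Subsquare f=5, k=10: +5·0.0833333° lon, +10·0.0416667° lat → SW at lon -57.5833°, lat -61.5833°.
Cell spans 0.0833333° lon × 0.0416667° lat. Centre is SW corner plus half of each.
latitude -61.5625, longitude -57.5417.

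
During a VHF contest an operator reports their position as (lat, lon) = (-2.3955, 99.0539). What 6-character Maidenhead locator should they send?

Add 180° to longitude and 90° to latitude: 279.0539, 87.6045.
Field: 279.0539/20 → 13 → N, 87.6045/10 → 8 → I; chars NI.
Square: 19.0539/2 → 9, 7.6045/1 → 7; chars 97.
Subsquare: 1.0539/0.0833333 → 12 → m, 0.6045/0.0416667 → 14 → o; chars mo.

NI97mo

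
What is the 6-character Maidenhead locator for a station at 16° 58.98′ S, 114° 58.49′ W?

Offset from 180°W / 90°S: lon 65.0252°, lat 73.0170°.
Field: 65.0252/20 → 3 → D, 73.0170/10 → 7 → H; chars DH.
Square: 5.0252/2 → 2, 3.0170/1 → 3; chars 23.
Subsquare: 1.0252/0.0833333 → 12 → m, 0.0170/0.0416667 → 0 → a; chars ma.

DH23ma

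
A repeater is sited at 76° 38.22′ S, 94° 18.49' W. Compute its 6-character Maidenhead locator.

EB23ui

Offset from 180°W / 90°S: lon 85.6918°, lat 13.3630°.
Field: lon ⌊85.6918/20⌋ = 4 → E; lat ⌊13.3630/10⌋ = 1 → B.
Square: lon ⌊5.6918/2⌋ = 2; lat ⌊3.3630/1⌋ = 3.
Subsquare: lon ⌊1.6918/0.0833333⌋ = 20 → u; lat ⌊0.3630/0.0416667⌋ = 8 → i.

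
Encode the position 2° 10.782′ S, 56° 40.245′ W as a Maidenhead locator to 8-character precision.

Add 180° to longitude and 90° to latitude: 123.32925, 87.82030.
Field: lon ⌊123.32925/20⌋ = 6 → G; lat ⌊87.82030/10⌋ = 8 → I.
Square: lon ⌊3.32925/2⌋ = 1; lat ⌊7.82030/1⌋ = 7.
Subsquare: lon ⌊1.32925/0.0833333⌋ = 15 → p; lat ⌊0.82030/0.0416667⌋ = 19 → t.
Extended square: lon ⌊0.07925/0.00833333⌋ = 9; lat ⌊0.02863/0.00416667⌋ = 6.

GI17pt96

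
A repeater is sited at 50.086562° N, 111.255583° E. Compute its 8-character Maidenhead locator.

OO50pc00

Offset from 180°W / 90°S: lon 291.25558°, lat 140.08656°.
Field: lon ⌊291.25558/20⌋ = 14 → O; lat ⌊140.08656/10⌋ = 14 → O.
Square: lon ⌊11.25558/2⌋ = 5; lat ⌊0.08656/1⌋ = 0.
Subsquare: lon ⌊1.25558/0.0833333⌋ = 15 → p; lat ⌊0.08656/0.0416667⌋ = 2 → c.
Extended square: lon ⌊0.00558/0.00833333⌋ = 0; lat ⌊0.00323/0.00416667⌋ = 0.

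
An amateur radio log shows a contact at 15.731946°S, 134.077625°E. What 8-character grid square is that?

PH74ag94

Add 180° to longitude and 90° to latitude: 314.07763, 74.26805.
Field: 314.07763/20 → 15 → P, 74.26805/10 → 7 → H; chars PH.
Square: 14.07763/2 → 7, 4.26805/1 → 4; chars 74.
Subsquare: 0.07763/0.0833333 → 0 → a, 0.26805/0.0416667 → 6 → g; chars ag.
Extended square: 0.07763/0.00833333 → 9, 0.01805/0.00416667 → 4; chars 94.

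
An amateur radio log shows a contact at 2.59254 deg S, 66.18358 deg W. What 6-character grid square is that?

Offset from 180°W / 90°S: lon 113.8164°, lat 87.4075°.
Field (20°×10°, letters A–R): 113.8164/20 → 5 → F, 87.4075/10 → 8 → I; chars FI.
Square (2°×1°, digits 0–9): 13.8164/2 → 6, 7.4075/1 → 7; chars 67.
Subsquare (5′×2.5′, letters a–x): 1.8164/0.0833333 → 21 → v, 0.4075/0.0416667 → 9 → j; chars vj.

FI67vj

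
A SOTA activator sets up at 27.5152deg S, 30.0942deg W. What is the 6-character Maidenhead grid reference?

HG42wl

Offset from 180°W / 90°S: lon 149.9058°, lat 62.4848°.
Field: lon ⌊149.9058/20⌋ = 7 → H; lat ⌊62.4848/10⌋ = 6 → G.
Square: lon ⌊9.9058/2⌋ = 4; lat ⌊2.4848/1⌋ = 2.
Subsquare: lon ⌊1.9058/0.0833333⌋ = 22 → w; lat ⌊0.4848/0.0416667⌋ = 11 → l.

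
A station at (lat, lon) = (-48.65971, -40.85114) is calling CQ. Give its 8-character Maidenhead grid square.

Add 180° to longitude and 90° to latitude: 139.14886, 41.34029.
Field: lon ⌊139.14886/20⌋ = 6 → G; lat ⌊41.34029/10⌋ = 4 → E.
Square: lon ⌊19.14886/2⌋ = 9; lat ⌊1.34029/1⌋ = 1.
Subsquare: lon ⌊1.14886/0.0833333⌋ = 13 → n; lat ⌊0.34029/0.0416667⌋ = 8 → i.
Extended square: lon ⌊0.06553/0.00833333⌋ = 7; lat ⌊0.00696/0.00416667⌋ = 1.

GE91ni71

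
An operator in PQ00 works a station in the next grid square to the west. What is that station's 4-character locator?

Longitude square 0; −1 → -1, wraps to 9, carry into field.
Longitude field P = 15; −1 → 14 = O.
The latitude characters are unchanged.

OQ90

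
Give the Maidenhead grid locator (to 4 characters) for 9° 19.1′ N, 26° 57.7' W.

HJ69

Offset from 180°W / 90°S: lon 153.04°, lat 99.32°.
Field (20°×10°, letters A–R): lon ⌊153.04/20⌋ = 7 → H; lat ⌊99.32/10⌋ = 9 → J.
Square (2°×1°, digits 0–9): lon ⌊13.04/2⌋ = 6; lat ⌊9.32/1⌋ = 9.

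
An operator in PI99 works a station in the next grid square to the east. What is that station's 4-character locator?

QI09

Longitude square 9; +1 → 10, wraps to 0, carry into field.
Longitude field P = 15; +1 → 16 = Q.
The latitude characters are unchanged.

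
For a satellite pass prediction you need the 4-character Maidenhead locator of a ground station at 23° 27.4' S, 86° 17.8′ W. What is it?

Shift to the Maidenhead origin (180°W, 90°S): lon 93.70, lat 66.54.
Field: 93.70/20 → 4 → E, 66.54/10 → 6 → G; chars EG.
Square: 13.70/2 → 6, 6.54/1 → 6; chars 66.

EG66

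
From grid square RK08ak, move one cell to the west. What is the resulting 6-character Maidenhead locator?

Longitude subsquare a = 0; −1 → -1, wraps to 23 = x, carry into square.
Longitude square 0; −1 → -1, wraps to 9, carry into field.
Longitude field R = 17; −1 → 16 = Q.
The latitude characters are unchanged.

QK98xk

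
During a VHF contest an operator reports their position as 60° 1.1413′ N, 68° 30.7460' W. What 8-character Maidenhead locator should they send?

Offset from 180°W / 90°S: lon 111.48757°, lat 150.01902°.
Field (20°×10°, letters A–R): lon ⌊111.48757/20⌋ = 5 → F; lat ⌊150.01902/10⌋ = 15 → P.
Square (2°×1°, digits 0–9): lon ⌊11.48757/2⌋ = 5; lat ⌊0.01902/1⌋ = 0.
Subsquare (5′×2.5′, letters a–x): lon ⌊1.48757/0.0833333⌋ = 17 → r; lat ⌊0.01902/0.0416667⌋ = 0 → a.
Extended square (30″×15″, digits 0–9): lon ⌊0.07090/0.00833333⌋ = 8; lat ⌊0.01902/0.00416667⌋ = 4.

FP50ra84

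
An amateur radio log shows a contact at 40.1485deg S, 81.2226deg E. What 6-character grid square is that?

NE09ou

Add 180° to longitude and 90° to latitude: 261.2226, 49.8515.
Field (20°×10°, letters A–R): 261.2226/20 → 13 → N, 49.8515/10 → 4 → E; chars NE.
Square (2°×1°, digits 0–9): 1.2226/2 → 0, 9.8515/1 → 9; chars 09.
Subsquare (5′×2.5′, letters a–x): 1.2226/0.0833333 → 14 → o, 0.8515/0.0416667 → 20 → u; chars ou.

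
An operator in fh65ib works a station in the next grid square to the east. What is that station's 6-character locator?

Longitude subsquare i = 8; +1 → 9 = j.
The latitude characters are unchanged.

FH65jb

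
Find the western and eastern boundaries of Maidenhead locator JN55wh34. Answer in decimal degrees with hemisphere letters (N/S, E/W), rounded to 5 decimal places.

11.85833° E, 11.86667° E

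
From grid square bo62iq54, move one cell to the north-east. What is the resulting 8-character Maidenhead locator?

BO62iq65

Longitude extended square 5; +1 → 6.
Latitude extended square 4; +1 → 5.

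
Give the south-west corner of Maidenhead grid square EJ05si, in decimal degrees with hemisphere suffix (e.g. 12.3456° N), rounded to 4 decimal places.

5.3333° N, 98.5000° W

Field E=4, J=9: +4·20° lon, +9·10° lat → SW at lon -100°, lat 0°.
Square 0, 5: +0·2° lon, +5·1° lat → SW at lon -100°, lat 5°.
Subsquare s=18, i=8: +18·0.0833333° lon, +8·0.0416667° lat → SW at lon -98.5°, lat 5.33333°.
latitude 5.3333° N, longitude 98.5000° W.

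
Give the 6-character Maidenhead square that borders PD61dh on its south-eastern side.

PD61eg

Longitude subsquare d = 3; +1 → 4 = e.
Latitude subsquare h = 7; −1 → 6 = g.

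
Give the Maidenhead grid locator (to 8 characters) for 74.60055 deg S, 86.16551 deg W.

Offset from 180°W / 90°S: lon 93.83449°, lat 15.39945°.
Field: lon ⌊93.83449/20⌋ = 4 → E; lat ⌊15.39945/10⌋ = 1 → B.
Square: lon ⌊13.83449/2⌋ = 6; lat ⌊5.39945/1⌋ = 5.
Subsquare: lon ⌊1.83449/0.0833333⌋ = 22 → w; lat ⌊0.39945/0.0416667⌋ = 9 → j.
Extended square: lon ⌊0.00116/0.00833333⌋ = 0; lat ⌊0.02445/0.00416667⌋ = 5.

EB65wj05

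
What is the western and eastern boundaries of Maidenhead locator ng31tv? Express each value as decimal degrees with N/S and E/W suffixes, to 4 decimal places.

Field N=13, G=6: +13·20° lon, +6·10° lat → SW at lon 80°, lat -30°.
Square 3, 1: +3·2° lon, +1·1° lat → SW at lon 86°, lat -29°.
Subsquare t=19, v=21: +19·0.0833333° lon, +21·0.0416667° lat → SW at lon 87.5833°, lat -28.125°.
Cell spans 0.0833333° lon × 0.0416667° lat.
west 87.5833° E, east 87.6667° E.

87.5833° E, 87.6667° E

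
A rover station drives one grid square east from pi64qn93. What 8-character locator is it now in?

Longitude extended square 9; +1 → 10, wraps to 0, carry into subsquare.
Longitude subsquare q = 16; +1 → 17 = r.
The latitude characters are unchanged.

PI64rn03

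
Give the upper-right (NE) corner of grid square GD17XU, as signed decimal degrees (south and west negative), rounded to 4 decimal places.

-52.1250, -56.0000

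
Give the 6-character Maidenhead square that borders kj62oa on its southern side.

Latitude subsquare a = 0; −1 → -1, wraps to 23 = x, carry into square.
Latitude square 2; −1 → 1.
The longitude characters are unchanged.

KJ61ox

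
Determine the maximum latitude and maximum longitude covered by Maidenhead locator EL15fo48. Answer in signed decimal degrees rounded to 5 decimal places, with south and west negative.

Field E=4, L=11: +4·20° lon, +11·10° lat → SW at lon -100°, lat 20°.
Square 1, 5: +1·2° lon, +5·1° lat → SW at lon -98°, lat 25°.
Subsquare f=5, o=14: +5·0.0833333° lon, +14·0.0416667° lat → SW at lon -97.5833°, lat 25.5833°.
Extended square 4, 8: +4·0.00833333° lon, +8·0.00416667° lat → SW at lon -97.55°, lat 25.6167°.
Cell spans 0.00833333° lon × 0.00416667° lat. NE corner is SW corner plus one full cell.
latitude 25.62083, longitude -97.54167.

25.62083, -97.54167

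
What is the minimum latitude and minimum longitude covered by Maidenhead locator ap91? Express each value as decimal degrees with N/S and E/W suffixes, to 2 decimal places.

61.00° N, 162.00° W

Field A=0, P=15: +0·20° lon, +15·10° lat → SW at lon -180°, lat 60°.
Square 9, 1: +9·2° lon, +1·1° lat → SW at lon -162°, lat 61°.
latitude 61.00° N, longitude 162.00° W.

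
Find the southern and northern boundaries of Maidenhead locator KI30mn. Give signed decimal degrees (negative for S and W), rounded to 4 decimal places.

-9.4583, -9.4167

Field K=10, I=8: +10·20° lon, +8·10° lat → SW at lon 20°, lat -10°.
Square 3, 0: +3·2° lon, +0·1° lat → SW at lon 26°, lat -10°.
Subsquare m=12, n=13: +12·0.0833333° lon, +13·0.0416667° lat → SW at lon 27°, lat -9.45833°.
Cell spans 0.0833333° lon × 0.0416667° lat.
south -9.4583, north -9.4167.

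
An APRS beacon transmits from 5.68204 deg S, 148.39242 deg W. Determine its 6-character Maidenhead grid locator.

BI54th

Add 180° to longitude and 90° to latitude: 31.6076, 84.3180.
Field: lon ⌊31.6076/20⌋ = 1 → B; lat ⌊84.3180/10⌋ = 8 → I.
Square: lon ⌊11.6076/2⌋ = 5; lat ⌊4.3180/1⌋ = 4.
Subsquare: lon ⌊1.6076/0.0833333⌋ = 19 → t; lat ⌊0.3180/0.0416667⌋ = 7 → h.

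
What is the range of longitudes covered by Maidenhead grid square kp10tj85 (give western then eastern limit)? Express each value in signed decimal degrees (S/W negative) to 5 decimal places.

Field K=10, P=15: +10·20° lon, +15·10° lat → SW at lon 20°, lat 60°.
Square 1, 0: +1·2° lon, +0·1° lat → SW at lon 22°, lat 60°.
Subsquare t=19, j=9: +19·0.0833333° lon, +9·0.0416667° lat → SW at lon 23.5833°, lat 60.375°.
Extended square 8, 5: +8·0.00833333° lon, +5·0.00416667° lat → SW at lon 23.65°, lat 60.3958°.
Cell spans 0.00833333° lon × 0.00416667° lat.
west 23.65000, east 23.65833.

23.65000, 23.65833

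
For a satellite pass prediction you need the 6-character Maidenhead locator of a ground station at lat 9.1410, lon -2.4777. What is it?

Shift to the Maidenhead origin (180°W, 90°S): lon 177.5223, lat 99.1410.
Field (20°×10°, letters A–R): lon ⌊177.5223/20⌋ = 8 → I; lat ⌊99.1410/10⌋ = 9 → J.
Square (2°×1°, digits 0–9): lon ⌊17.5223/2⌋ = 8; lat ⌊9.1410/1⌋ = 9.
Subsquare (5′×2.5′, letters a–x): lon ⌊1.5223/0.0833333⌋ = 18 → s; lat ⌊0.1410/0.0416667⌋ = 3 → d.

IJ89sd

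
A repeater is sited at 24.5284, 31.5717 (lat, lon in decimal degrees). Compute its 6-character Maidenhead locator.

KL54sm

Offset from 180°W / 90°S: lon 211.5717°, lat 114.5284°.
Field: 211.5717/20 → 10 → K, 114.5284/10 → 11 → L; chars KL.
Square: 11.5717/2 → 5, 4.5284/1 → 4; chars 54.
Subsquare: 1.5717/0.0833333 → 18 → s, 0.5284/0.0416667 → 12 → m; chars sm.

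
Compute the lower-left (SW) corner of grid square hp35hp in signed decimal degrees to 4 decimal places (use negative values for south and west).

65.6250, -33.4167

Field H=7, P=15: +7·20° lon, +15·10° lat → SW at lon -40°, lat 60°.
Square 3, 5: +3·2° lon, +5·1° lat → SW at lon -34°, lat 65°.
Subsquare h=7, p=15: +7·0.0833333° lon, +15·0.0416667° lat → SW at lon -33.4167°, lat 65.625°.
latitude 65.6250, longitude -33.4167.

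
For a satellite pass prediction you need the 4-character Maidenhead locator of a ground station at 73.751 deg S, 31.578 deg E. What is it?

KB56

Shift to the Maidenhead origin (180°W, 90°S): lon 211.58, lat 16.25.
Field (20°×10°, letters A–R): 211.58/20 → 10 → K, 16.25/10 → 1 → B; chars KB.
Square (2°×1°, digits 0–9): 11.58/2 → 5, 6.25/1 → 6; chars 56.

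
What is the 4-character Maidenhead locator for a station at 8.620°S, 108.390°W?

DI51

Shift to the Maidenhead origin (180°W, 90°S): lon 71.61, lat 81.38.
Field: lon ⌊71.61/20⌋ = 3 → D; lat ⌊81.38/10⌋ = 8 → I.
Square: lon ⌊11.61/2⌋ = 5; lat ⌊1.38/1⌋ = 1.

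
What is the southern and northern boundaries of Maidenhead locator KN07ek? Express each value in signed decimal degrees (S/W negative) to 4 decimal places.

47.4167, 47.4583

Field K=10, N=13: +10·20° lon, +13·10° lat → SW at lon 20°, lat 40°.
Square 0, 7: +0·2° lon, +7·1° lat → SW at lon 20°, lat 47°.
Subsquare e=4, k=10: +4·0.0833333° lon, +10·0.0416667° lat → SW at lon 20.3333°, lat 47.4167°.
Cell spans 0.0833333° lon × 0.0416667° lat.
south 47.4167, north 47.4583.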